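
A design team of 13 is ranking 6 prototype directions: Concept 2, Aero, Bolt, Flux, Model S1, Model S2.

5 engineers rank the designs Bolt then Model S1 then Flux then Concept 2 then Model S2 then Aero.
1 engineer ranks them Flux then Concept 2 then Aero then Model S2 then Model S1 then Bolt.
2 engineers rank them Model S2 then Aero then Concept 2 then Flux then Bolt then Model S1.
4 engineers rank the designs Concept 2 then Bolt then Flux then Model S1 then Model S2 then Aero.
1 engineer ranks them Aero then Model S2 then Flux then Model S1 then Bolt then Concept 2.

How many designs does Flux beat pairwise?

Flux against each rival (13 engineers):
Flux vs Concept 2: 7 to 6, Flux.
Flux–Aero: Flux 10–3.
Flux vs Bolt: 1+2+1 = 4 for Flux, 9 for Bolt — Bolt by 9–4.
Flux vs Model S1: 1+2+4+1 = 8 for Flux, 5 for Model S1 — Flux by 8–5.
Flux vs Model S2: Flux wins 10–3.
Flux beats Concept 2, Aero, Model S1, Model S2; loses to Bolt — 4 pairwise wins.

4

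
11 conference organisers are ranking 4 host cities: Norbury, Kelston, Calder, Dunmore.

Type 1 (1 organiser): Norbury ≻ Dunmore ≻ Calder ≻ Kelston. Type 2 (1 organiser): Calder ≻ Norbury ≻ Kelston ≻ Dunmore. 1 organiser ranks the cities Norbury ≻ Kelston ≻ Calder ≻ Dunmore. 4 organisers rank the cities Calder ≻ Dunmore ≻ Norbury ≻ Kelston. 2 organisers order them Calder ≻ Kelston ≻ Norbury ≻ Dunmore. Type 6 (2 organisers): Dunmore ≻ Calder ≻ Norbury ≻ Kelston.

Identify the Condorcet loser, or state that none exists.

Kelston

Head-to-head results (11 organisers):
Norbury vs Kelston: 1+1+1+4+2 = 9 for Norbury, 2 for Kelston — Norbury by 9–2.
Norbury–Calder: Calder 9–2.
Norbury vs Dunmore: Norbury preferred on 1+1+1+2 = 5 ballots; Dunmore wins 6–5.
Kelston vs Calder: Kelston is ranked higher on 1 ballot, Calder on 10. Calder wins 10–1.
Kelston vs Dunmore: Dunmore, 7–4.
Calder vs Dunmore: Calder is ranked higher on 1+1+4+2 = 8 ballots, Dunmore on 3. Calder wins 8–3.
Only Kelston has no wins; Kelston is the Condorcet loser.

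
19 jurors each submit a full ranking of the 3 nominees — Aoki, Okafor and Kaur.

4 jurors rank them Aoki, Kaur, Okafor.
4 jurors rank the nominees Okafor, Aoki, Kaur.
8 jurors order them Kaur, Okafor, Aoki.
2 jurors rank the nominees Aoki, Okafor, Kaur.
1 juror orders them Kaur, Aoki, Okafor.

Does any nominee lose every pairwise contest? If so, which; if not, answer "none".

Head-to-head results (19 jurors):
Aoki vs Okafor: Okafor wins 12–7.
Aoki vs Kaur: Aoki is ranked higher on 4+4+2 = 10 ballots, Kaur on 9. Aoki wins 10–9.
Okafor–Kaur: Kaur 13–6.
Each nominee has at least one pairwise win (Aoki beats Kaur; Okafor beats Aoki; Kaur beats Okafor) — no Condorcet loser.

none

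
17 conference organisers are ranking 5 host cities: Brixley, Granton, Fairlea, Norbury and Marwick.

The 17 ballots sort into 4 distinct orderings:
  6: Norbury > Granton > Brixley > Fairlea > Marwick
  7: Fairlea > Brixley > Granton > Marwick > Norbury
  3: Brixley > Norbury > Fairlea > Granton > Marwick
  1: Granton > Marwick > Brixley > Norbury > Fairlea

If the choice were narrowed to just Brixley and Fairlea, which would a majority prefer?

Brixley

Ballots ranking Brixley above Fairlea: 6 + 3 + 1 = 10.
Ballots ranking Fairlea above Brixley: 17 − 10 = 7.
Brixley wins the head-to-head 10–7.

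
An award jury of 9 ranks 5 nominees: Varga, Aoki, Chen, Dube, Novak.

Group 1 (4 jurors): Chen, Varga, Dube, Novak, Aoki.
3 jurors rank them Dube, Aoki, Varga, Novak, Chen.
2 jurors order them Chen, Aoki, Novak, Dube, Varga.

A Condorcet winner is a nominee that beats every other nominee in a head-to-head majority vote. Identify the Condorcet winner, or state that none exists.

Head-to-head results (9 jurors):
Varga vs Aoki: Aoki wins 5–4.
Varga–Chen: Chen 6–3.
Varga vs Dube: Dube, 5–4.
Varga vs Novak: Varga wins 7–2.
Aoki vs Chen: Chen, 6–3.
Aoki vs Dube: Dube, 7–2.
Aoki vs Novak: Aoki wins 5–4.
Chen–Dube: Chen 6–3.
Chen vs Novak: Chen wins 6–3.
Dube vs Novak: Dube, 7–2.
Chen wins every pairwise contest, so Chen is the Condorcet winner.

Chen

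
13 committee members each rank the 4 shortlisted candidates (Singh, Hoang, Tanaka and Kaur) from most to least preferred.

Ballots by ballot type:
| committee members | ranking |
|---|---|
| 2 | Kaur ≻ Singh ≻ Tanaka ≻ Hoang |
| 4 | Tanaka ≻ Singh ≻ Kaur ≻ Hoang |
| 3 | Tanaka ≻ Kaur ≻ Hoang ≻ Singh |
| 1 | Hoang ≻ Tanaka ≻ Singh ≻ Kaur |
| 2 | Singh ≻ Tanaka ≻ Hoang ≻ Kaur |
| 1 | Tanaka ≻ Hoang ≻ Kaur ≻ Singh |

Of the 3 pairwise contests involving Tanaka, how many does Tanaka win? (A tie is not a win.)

3

Tanaka against each rival (13 committee members):
Tanaka vs Singh: Tanaka, 9–4.
Tanaka vs Hoang: 2+4+3+2+1 = 12 for Tanaka, 1 for Hoang — Tanaka by 12–1.
Tanaka vs Kaur: 11 to 2, Tanaka.
Tanaka beats Singh, Hoang, Kaur — 3 pairwise wins.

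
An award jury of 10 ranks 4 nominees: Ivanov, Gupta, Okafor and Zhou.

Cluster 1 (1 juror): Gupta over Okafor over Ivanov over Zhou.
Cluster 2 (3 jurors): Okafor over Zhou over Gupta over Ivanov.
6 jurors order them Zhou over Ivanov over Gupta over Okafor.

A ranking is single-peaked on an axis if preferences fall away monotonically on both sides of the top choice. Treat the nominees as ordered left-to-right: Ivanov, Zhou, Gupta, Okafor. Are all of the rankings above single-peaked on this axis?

Axis positions: Ivanov=1, Zhou=2, Gupta=3, Okafor=4.
Cluster 1: ranking walks positions 3-4-1-2; Ivanov is ranked above Zhou even though Zhou lies between Ivanov and the peak Gupta on the axis — preferences dip and rise again. Not single-peaked.
Cluster 2: ranking walks positions 4-2-3-1; Zhou is ranked above Gupta even though Gupta lies between Zhou and the peak Okafor on the axis — preferences dip and rise again. Not single-peaked.
Cluster 3 (peak Zhou at position 2): ranking walks positions 2-1-3-4, expanding outward from the peak — single-peaked.
Cluster 1 violates single-peakedness, so the profile is not single-peaked on this axis.

no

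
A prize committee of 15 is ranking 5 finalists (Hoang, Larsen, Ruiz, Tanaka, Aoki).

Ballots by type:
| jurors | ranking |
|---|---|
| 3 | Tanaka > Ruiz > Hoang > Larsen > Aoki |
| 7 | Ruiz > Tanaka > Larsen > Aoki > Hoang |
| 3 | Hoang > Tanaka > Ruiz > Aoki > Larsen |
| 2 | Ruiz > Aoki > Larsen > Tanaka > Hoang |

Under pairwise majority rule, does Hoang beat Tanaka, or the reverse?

Tanaka

Ballots ranking Hoang above Tanaka: 3.
Ballots ranking Tanaka above Hoang: 15 − 3 = 12.
Tanaka wins the head-to-head 12–3.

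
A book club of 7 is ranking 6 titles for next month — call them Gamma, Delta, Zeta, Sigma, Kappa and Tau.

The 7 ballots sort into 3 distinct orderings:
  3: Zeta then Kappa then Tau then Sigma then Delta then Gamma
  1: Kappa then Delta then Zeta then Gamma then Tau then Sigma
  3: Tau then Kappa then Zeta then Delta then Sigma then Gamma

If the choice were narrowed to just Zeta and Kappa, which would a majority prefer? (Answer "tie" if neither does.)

Ballots ranking Zeta above Kappa: 3.
Ballots ranking Kappa above Zeta: 7 − 3 = 4.
Kappa wins the head-to-head 4–3.

Kappa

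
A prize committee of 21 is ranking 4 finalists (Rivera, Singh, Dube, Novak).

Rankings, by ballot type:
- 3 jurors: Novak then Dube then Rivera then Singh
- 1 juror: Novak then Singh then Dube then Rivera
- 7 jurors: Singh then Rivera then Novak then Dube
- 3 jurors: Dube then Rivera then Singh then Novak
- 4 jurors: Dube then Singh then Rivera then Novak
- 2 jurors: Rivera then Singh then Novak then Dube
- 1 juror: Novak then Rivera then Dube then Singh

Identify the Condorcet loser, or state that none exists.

none

Pairwise majorities:
Rivera vs Singh: 3+3+2+1 = 9 for Rivera, 12 for Singh — Singh by 12–9.
Rivera vs Dube: Rivera preferred on 7+2+1 = 10 ballots; Dube wins 11–10.
Rivera vs Novak: Rivera preferred on 7+3+4+2 = 16 ballots; Rivera wins 16–5.
Singh vs Dube: 10 to 11, Dube.
Singh vs Novak: 16 to 5, Singh.
Dube vs Novak: Novak, 14–7.
Each nominee has at least one pairwise win (Rivera beats Novak; Singh beats Rivera; Dube beats Rivera; Novak beats Dube) — no Condorcet loser.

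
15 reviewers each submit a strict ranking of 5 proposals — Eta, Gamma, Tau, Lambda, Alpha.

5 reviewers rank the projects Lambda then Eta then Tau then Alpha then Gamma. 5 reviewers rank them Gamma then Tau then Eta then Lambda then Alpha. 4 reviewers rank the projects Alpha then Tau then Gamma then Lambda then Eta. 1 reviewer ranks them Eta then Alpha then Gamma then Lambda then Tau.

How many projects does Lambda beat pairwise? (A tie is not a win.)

2

Lambda against each rival (15 reviewers):
Lambda–Eta: Lambda 9–6.
Lambda vs Gamma: 5 to 10, Gamma.
Lambda vs Tau: Tau wins 9–6.
Lambda–Alpha: Lambda 10–5.
Lambda beats Eta, Alpha; loses to Gamma, Tau — 2 pairwise wins.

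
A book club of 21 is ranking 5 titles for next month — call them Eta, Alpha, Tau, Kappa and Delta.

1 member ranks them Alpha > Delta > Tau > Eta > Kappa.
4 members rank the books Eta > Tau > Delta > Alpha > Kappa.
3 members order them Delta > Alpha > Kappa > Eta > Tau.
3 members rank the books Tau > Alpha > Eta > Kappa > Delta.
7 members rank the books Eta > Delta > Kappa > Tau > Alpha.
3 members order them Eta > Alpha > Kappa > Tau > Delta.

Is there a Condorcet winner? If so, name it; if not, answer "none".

Eta

Pairwise majorities:
Eta–Alpha: Eta 14–7.
Eta vs Tau: Eta, 17–4.
Eta vs Kappa: 18 to 3, Eta.
Eta vs Delta: Eta, 17–4.
Alpha vs Tau: 1+3+3 = 7 for Alpha, 14 for Tau — Tau by 14–7.
Alpha vs Kappa: Alpha preferred on 1+4+3+3+3 = 14 ballots; Alpha wins 14–7.
Alpha vs Delta: Delta wins 14–7.
Tau vs Kappa: Kappa wins 13–8.
Tau vs Delta: Delta, 11–10.
Kappa vs Delta: 3+3 = 6 for Kappa, 15 for Delta — Delta by 15–6.
Eta wins every pairwise contest, so Eta is the Condorcet winner.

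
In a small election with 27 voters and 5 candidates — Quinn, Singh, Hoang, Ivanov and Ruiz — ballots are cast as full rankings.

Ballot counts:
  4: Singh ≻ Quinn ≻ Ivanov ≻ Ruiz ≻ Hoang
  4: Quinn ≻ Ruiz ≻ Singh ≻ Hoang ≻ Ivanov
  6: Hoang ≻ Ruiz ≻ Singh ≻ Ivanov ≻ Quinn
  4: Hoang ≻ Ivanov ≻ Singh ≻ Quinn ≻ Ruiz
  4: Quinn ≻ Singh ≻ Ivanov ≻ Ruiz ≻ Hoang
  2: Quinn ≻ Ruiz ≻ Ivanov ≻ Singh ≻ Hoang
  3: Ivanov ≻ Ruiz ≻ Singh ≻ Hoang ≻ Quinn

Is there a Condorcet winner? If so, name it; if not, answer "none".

Pairwise majorities:
Quinn vs Singh: Singh, 17–10.
Quinn–Hoang: Quinn 14–13.
Quinn vs Ivanov: Quinn wins 14–13.
Quinn vs Ruiz: Quinn, 18–9.
Singh vs Hoang: Singh wins 17–10.
Singh–Ivanov: Singh 18–9.
Singh–Ruiz: Ruiz 15–12.
Hoang vs Ivanov: Hoang, 14–13.
Hoang vs Ruiz: Ruiz, 17–10.
Ivanov–Ruiz: Ivanov 15–12.
Every candidate loses at least once (Quinn loses to Singh; Singh loses to Ruiz; Hoang loses to Quinn; Ivanov loses to Quinn; Ruiz loses to Quinn). The majority relation contains the cycle Quinn beats Ruiz beats Singh beats Quinn, so there is no Condorcet winner.

none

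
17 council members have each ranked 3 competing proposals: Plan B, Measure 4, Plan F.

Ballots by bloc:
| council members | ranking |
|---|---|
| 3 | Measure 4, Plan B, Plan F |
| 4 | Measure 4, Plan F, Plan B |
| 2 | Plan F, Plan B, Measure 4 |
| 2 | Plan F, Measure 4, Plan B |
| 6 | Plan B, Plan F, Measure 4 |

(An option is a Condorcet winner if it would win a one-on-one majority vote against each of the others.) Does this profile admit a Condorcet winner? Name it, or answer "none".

none

Pairwise majorities:
Plan B vs Measure 4: Plan B is ranked higher on 2+6 = 8 ballots, Measure 4 on 9. Measure 4 wins 9–8.
Plan B vs Plan F: Plan B preferred on 3+6 = 9 ballots; Plan B wins 9–8.
Measure 4 vs Plan F: 7 to 10, Plan F.
No option is unbeaten: Plan B loses to Measure 4; Measure 4 loses to Plan F; Plan F loses to Plan B. In particular Plan B > Plan F > Measure 4 > Plan B is a majority cycle — no Condorcet winner exists.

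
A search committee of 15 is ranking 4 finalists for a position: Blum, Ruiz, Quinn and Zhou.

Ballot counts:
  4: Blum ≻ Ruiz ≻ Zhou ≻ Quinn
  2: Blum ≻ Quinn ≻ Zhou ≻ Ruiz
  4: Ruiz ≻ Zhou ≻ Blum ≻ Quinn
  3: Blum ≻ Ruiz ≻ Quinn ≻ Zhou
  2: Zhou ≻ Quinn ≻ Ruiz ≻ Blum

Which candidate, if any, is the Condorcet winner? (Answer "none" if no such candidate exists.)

Head-to-head results (15 committee members):
Blum vs Ruiz: Blum, 9–6.
Blum vs Quinn: Blum wins 13–2.
Blum vs Zhou: Blum, 9–6.
Ruiz vs Quinn: Ruiz, 11–4.
Ruiz vs Zhou: Ruiz, 11–4.
Quinn vs Zhou: Zhou wins 10–5.
Blum beats each of Ruiz, Quinn, Zhou — Blum is the Condorcet winner.

Blum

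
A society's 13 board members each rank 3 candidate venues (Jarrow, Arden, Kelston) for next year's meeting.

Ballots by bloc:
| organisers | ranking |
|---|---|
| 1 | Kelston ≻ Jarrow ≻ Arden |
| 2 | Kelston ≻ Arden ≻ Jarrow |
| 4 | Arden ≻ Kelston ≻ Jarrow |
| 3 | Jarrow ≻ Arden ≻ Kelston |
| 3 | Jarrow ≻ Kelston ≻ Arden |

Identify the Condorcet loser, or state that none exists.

none

Pairwise majorities:
Jarrow vs Arden: Jarrow is ranked higher on 1+3+3 = 7 ballots, Arden on 6. Jarrow wins 7–6.
Jarrow vs Kelston: 6 to 7, Kelston.
Arden–Kelston: Arden 7–6.
Every city wins at least one matchup (Jarrow beats Arden; Arden beats Kelston; Kelston beats Jarrow), so there is no Condorcet loser.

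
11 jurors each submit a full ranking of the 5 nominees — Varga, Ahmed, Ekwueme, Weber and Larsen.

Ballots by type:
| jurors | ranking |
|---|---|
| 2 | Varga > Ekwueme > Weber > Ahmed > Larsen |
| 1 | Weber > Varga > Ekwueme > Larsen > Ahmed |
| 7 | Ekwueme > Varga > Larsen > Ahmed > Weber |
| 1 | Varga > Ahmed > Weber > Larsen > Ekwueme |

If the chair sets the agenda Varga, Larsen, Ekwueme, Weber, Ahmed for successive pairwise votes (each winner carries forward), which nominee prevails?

Round 1: Varga vs Larsen — 11–0, Varga advances.
Round 2: Varga vs Ekwueme — 4–7, Ekwueme advances.
Round 3: Ekwueme vs Weber — 9–2, Ekwueme advances.
Round 4: Ekwueme vs Ahmed — 10–1, Ekwueme advances.
Ekwueme survives the agenda.

Ekwueme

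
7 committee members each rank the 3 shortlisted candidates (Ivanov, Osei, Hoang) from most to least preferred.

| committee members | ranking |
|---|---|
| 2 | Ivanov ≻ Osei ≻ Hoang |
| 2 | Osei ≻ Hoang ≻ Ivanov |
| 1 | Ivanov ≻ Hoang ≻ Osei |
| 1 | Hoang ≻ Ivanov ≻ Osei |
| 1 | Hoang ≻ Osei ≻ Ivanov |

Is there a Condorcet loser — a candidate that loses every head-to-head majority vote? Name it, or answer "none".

Head-to-head results (7 committee members):
Ivanov vs Osei: Ivanov preferred on 2+1+1 = 4 ballots; Ivanov wins 4–3.
Ivanov vs Hoang: Hoang, 4–3.
Osei vs Hoang: 4 to 3, Osei.
Each candidate has at least one pairwise win (Ivanov beats Osei; Osei beats Hoang; Hoang beats Ivanov) — no Condorcet loser.

none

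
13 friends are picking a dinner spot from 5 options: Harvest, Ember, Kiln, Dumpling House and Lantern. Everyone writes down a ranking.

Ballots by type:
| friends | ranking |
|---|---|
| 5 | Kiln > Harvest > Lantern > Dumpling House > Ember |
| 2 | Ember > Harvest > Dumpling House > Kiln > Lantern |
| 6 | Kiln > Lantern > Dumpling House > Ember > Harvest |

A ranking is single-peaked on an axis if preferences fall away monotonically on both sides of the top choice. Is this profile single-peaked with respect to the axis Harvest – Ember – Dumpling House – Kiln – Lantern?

no

Axis positions: Harvest=1, Ember=2, Dumpling House=3, Kiln=4, Lantern=5.
Type 1: ranking walks positions 4-1-5-3-2; Harvest is ranked above Dumpling House even though Dumpling House lies between Harvest and the peak Kiln on the axis — preferences dip and rise again. Not single-peaked.
Type 2 (peak Ember at position 2): ranking walks positions 2-1-3-4-5, expanding outward from the peak — single-peaked.
Type 3 (peak Kiln at position 4): ranking walks positions 4-5-3-2-1, expanding outward from the peak — single-peaked.
Type 1 violates single-peakedness, so the profile is not single-peaked on this axis.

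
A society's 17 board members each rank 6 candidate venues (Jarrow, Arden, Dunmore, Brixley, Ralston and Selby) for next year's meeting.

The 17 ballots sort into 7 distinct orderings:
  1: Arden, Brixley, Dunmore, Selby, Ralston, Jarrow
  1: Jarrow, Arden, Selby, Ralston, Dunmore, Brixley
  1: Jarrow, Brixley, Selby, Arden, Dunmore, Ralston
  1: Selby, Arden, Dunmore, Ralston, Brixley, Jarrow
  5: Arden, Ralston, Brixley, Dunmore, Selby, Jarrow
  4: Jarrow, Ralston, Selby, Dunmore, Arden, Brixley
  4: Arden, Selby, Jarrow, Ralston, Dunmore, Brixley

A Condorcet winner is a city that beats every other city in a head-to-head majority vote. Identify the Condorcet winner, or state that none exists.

Arden

Check each pair by majority over 17 ballots:
Jarrow vs Arden: 6 to 11, Arden.
Jarrow vs Dunmore: 1+1+4+4 = 10 for Jarrow, 7 for Dunmore — Jarrow by 10–7.
Jarrow vs Brixley: Jarrow preferred on 1+1+4+4 = 10 ballots; Jarrow wins 10–7.
Jarrow vs Ralston: Jarrow is ranked higher on 1+1+4+4 = 10 ballots, Ralston on 7. Jarrow wins 10–7.
Jarrow vs Selby: Jarrow is ranked higher on 1+1+4 = 6 ballots, Selby on 11. Selby wins 11–6.
Arden vs Dunmore: 1+1+1+1+5+4 = 13 for Arden, 4 for Dunmore — Arden by 13–4.
Arden vs Brixley: 1+1+1+5+4+4 = 16 for Arden, 1 for Brixley — Arden by 16–1.
Arden vs Ralston: Arden is ranked higher on 1+1+1+1+5+4 = 13 ballots, Ralston on 4. Arden wins 13–4.
Arden vs Selby: 1+1+5+4 = 11 for Arden, 6 for Selby — Arden by 11–6.
Dunmore vs Brixley: 10 to 7, Dunmore.
Dunmore vs Ralston: 3 to 14, Ralston.
Dunmore vs Selby: 6 to 11, Selby.
Brixley vs Ralston: Brixley preferred on 1+1 = 2 ballots; Ralston wins 15–2.
Brixley vs Selby: Brixley is ranked higher on 1+1+5 = 7 ballots, Selby on 10. Selby wins 10–7.
Ralston vs Selby: 5+4 = 9 for Ralston, 8 for Selby — Ralston by 9–8.
Arden wins every pairwise contest, so Arden is the Condorcet winner.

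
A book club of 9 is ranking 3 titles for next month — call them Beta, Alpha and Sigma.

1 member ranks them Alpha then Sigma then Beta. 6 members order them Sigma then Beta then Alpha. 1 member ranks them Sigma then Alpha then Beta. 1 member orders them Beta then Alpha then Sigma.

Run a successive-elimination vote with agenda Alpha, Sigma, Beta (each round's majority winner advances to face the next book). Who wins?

Round 1: Alpha vs Sigma — 2–7, Sigma advances.
Round 2: Sigma vs Beta — 8–1, Sigma advances.
Sigma survives the agenda.

Sigma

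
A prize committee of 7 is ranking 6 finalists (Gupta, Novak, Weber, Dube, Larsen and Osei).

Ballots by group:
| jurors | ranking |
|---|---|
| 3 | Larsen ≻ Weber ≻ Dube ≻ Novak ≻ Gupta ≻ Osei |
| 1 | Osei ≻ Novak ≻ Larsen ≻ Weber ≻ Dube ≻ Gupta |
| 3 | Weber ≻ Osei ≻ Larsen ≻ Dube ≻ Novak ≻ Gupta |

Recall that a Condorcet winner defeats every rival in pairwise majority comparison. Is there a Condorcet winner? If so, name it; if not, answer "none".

none

Check each pair by majority over 7 ballots:
Gupta vs Novak: 0 for Gupta, 7 for Novak — Novak by 7–0.
Gupta vs Weber: 0 for Gupta, 7 for Weber — Weber by 7–0.
Gupta vs Dube: Dube wins 7–0.
Gupta vs Larsen: Larsen wins 7–0.
Gupta–Osei: Osei 4–3.
Novak vs Weber: Weber, 6–1.
Novak vs Dube: 1 for Novak, 6 for Dube — Dube by 6–1.
Novak vs Larsen: 1 to 6, Larsen.
Novak vs Osei: Osei, 4–3.
Weber vs Dube: Weber is ranked higher on 3+1+3 = 7 ballots, Dube on 0. Weber wins 7–0.
Weber–Larsen: Larsen 4–3.
Weber vs Osei: 6 to 1, Weber.
Dube–Larsen: Larsen 7–0.
Dube vs Osei: 3 to 4, Osei.
Larsen vs Osei: 3 for Larsen, 4 for Osei — Osei by 4–3.
Each nominee drops at least one matchup (Gupta loses to Novak; Novak loses to Weber; Weber loses to Larsen; Dube loses to Weber; Larsen loses to Osei; Osei loses to Weber); the cycle Weber → Osei → Larsen → Weber rules out a Condorcet winner.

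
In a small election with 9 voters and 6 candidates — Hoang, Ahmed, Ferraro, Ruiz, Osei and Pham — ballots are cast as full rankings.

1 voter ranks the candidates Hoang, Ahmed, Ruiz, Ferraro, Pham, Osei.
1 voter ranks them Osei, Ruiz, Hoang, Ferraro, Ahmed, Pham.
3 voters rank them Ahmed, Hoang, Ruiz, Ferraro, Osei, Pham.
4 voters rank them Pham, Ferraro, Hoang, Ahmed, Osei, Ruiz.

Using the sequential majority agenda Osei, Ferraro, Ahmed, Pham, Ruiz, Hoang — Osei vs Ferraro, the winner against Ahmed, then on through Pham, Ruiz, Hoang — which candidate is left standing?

Round 1: Osei vs Ferraro — 1–8, Ferraro advances.
Round 2: Ferraro vs Ahmed — 5–4, Ferraro advances.
Round 3: Ferraro vs Pham — 5–4, Ferraro advances.
Round 4: Ferraro vs Ruiz — 4–5, Ruiz advances.
Round 5: Ruiz vs Hoang — 1–8, Hoang advances.
Hoang survives the agenda.

Hoang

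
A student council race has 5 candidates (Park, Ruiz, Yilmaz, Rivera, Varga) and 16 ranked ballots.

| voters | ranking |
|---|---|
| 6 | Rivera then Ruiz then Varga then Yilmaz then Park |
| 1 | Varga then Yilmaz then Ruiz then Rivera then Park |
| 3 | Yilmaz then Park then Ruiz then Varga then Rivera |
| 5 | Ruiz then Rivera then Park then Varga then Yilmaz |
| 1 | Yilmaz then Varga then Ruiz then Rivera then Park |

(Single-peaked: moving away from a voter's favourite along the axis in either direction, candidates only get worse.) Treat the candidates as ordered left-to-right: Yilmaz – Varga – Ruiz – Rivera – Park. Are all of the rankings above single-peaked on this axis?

no

Axis positions: Yilmaz=1, Varga=2, Ruiz=3, Rivera=4, Park=5.
Faction 1 (peak Rivera at position 4): ranking walks positions 4-3-2-1-5, expanding outward from the peak — single-peaked.
Faction 2 (peak Varga at position 2): ranking walks positions 2-1-3-4-5, expanding outward from the peak — single-peaked.
Faction 3: ranking walks positions 1-5-3-2-4; Park is ranked above Varga even though Varga lies between Park and the peak Yilmaz on the axis — preferences dip and rise again. Not single-peaked.
Faction 4 (peak Ruiz at position 3): ranking walks positions 3-4-5-2-1, expanding outward from the peak — single-peaked.
Faction 5 (peak Yilmaz at position 1): ranking walks positions 1-2-3-4-5, expanding outward from the peak — single-peaked.
Faction 3 violates single-peakedness, so the profile is not single-peaked on this axis.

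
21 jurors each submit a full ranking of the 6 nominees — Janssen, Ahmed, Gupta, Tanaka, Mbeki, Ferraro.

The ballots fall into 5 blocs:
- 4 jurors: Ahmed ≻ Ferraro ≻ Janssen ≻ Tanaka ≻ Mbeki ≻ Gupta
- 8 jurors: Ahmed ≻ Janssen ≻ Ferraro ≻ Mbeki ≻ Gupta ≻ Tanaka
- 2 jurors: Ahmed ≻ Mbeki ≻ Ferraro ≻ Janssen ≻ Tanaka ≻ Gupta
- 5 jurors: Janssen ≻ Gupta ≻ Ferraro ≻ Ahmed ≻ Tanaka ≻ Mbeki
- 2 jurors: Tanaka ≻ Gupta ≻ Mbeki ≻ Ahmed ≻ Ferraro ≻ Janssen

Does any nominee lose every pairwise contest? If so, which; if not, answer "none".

Head-to-head results (21 jurors):
Janssen vs Ahmed: 5 to 16, Ahmed.
Janssen vs Gupta: Janssen is ranked higher on 4+8+2+5 = 19 ballots, Gupta on 2. Janssen wins 19–2.
Janssen vs Tanaka: Janssen wins 19–2.
Janssen vs Mbeki: Janssen, 17–4.
Janssen vs Ferraro: Janssen is ranked higher on 8+5 = 13 ballots, Ferraro on 8. Janssen wins 13–8.
Ahmed vs Gupta: Ahmed preferred on 4+8+2 = 14 ballots; Ahmed wins 14–7.
Ahmed vs Tanaka: 19 to 2, Ahmed.
Ahmed vs Mbeki: Ahmed wins 19–2.
Ahmed vs Ferraro: Ahmed is ranked higher on 4+8+2+2 = 16 ballots, Ferraro on 5. Ahmed wins 16–5.
Gupta–Tanaka: Gupta 13–8.
Gupta vs Mbeki: Gupta is ranked higher on 5+2 = 7 ballots, Mbeki on 14. Mbeki wins 14–7.
Gupta vs Ferraro: Gupta is ranked higher on 5+2 = 7 ballots, Ferraro on 14. Ferraro wins 14–7.
Tanaka vs Mbeki: Tanaka wins 11–10.
Tanaka vs Ferraro: Ferraro wins 19–2.
Mbeki vs Ferraro: Mbeki preferred on 2+2 = 4 ballots; Ferraro wins 17–4.
Each nominee has at least one pairwise win (Janssen beats Gupta; Ahmed beats Janssen; Gupta beats Tanaka; Tanaka beats Mbeki; Mbeki beats Gupta; Ferraro beats Gupta) — no Condorcet loser.

none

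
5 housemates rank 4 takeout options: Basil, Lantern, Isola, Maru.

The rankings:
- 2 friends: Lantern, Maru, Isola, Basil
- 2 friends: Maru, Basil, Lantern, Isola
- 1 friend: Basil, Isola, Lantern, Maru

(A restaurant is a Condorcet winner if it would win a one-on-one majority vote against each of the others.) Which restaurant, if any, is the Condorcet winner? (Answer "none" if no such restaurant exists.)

none

Check each pair by majority over 5 ballots:
Basil vs Lantern: Basil, 3–2.
Basil vs Isola: Basil wins 3–2.
Basil vs Maru: Maru, 4–1.
Lantern vs Isola: Lantern, 4–1.
Lantern–Maru: Lantern 3–2.
Isola vs Maru: Maru, 4–1.
No restaurant is unbeaten: Basil loses to Maru; Lantern loses to Basil; Isola loses to Basil; Maru loses to Lantern. In particular Basil beats Lantern beats Maru beats Basil is a majority cycle — no Condorcet winner exists.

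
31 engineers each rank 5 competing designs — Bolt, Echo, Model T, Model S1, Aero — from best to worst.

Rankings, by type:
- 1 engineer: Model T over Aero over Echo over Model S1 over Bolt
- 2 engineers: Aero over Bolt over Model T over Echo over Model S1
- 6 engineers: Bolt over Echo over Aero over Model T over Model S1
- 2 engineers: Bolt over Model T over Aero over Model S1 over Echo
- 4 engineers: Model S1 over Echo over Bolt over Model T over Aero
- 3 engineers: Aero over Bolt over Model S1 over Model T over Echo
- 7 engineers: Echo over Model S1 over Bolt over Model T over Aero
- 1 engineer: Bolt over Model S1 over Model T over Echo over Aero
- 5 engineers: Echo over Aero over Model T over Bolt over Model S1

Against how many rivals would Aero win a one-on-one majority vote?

2

Aero against each rival (31 engineers):
Aero vs Bolt: Bolt wins 20–11.
Aero–Echo: Echo 23–8.
Aero vs Model T: Aero is ranked higher on 2+6+3+5 = 16 ballots, Model T on 15. Aero wins 16–15.
Aero vs Model S1: 1+2+6+2+3+5 = 19 for Aero, 12 for Model S1 — Aero by 19–12.
Aero beats Model T, Model S1; loses to Bolt, Echo — 2 pairwise wins.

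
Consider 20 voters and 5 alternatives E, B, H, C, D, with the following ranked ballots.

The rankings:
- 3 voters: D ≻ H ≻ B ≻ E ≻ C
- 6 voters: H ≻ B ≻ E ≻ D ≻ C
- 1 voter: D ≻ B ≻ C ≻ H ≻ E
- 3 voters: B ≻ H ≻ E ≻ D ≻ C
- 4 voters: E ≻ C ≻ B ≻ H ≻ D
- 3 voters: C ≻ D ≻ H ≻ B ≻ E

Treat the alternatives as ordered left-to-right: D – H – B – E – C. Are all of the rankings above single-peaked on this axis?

no

Axis positions: D=1, H=2, B=3, E=4, C=5.
Type 1 (peak D at position 1): ranking walks positions 1-2-3-4-5, expanding outward from the peak — single-peaked.
Type 2 (peak H at position 2): ranking walks positions 2-3-4-1-5, expanding outward from the peak — single-peaked.
Type 3: ranking walks positions 1-3-5-2-4; B is ranked above H even though H lies between B and the peak D on the axis — preferences dip and rise again. Not single-peaked.
Type 4 (peak B at position 3): ranking walks positions 3-2-4-1-5, expanding outward from the peak — single-peaked.
Type 5 (peak E at position 4): ranking walks positions 4-5-3-2-1, expanding outward from the peak — single-peaked.
Type 6: ranking walks positions 5-1-2-3-4; D is ranked above E even though E lies between D and the peak C on the axis — preferences dip and rise again. Not single-peaked.
Type 3 violates single-peakedness, so the profile is not single-peaked on this axis.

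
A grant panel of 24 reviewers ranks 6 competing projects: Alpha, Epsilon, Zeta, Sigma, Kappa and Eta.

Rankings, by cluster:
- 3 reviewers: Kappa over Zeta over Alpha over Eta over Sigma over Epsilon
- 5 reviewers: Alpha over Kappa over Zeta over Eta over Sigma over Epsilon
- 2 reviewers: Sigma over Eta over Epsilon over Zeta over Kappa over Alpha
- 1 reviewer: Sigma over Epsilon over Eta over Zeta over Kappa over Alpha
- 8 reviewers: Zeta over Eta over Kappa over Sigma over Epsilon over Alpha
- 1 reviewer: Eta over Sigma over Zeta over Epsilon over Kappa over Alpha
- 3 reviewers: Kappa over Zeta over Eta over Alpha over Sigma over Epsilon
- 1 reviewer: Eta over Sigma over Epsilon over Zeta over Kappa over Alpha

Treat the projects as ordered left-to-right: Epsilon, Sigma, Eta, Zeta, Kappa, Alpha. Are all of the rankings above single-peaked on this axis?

yes

Axis positions: Epsilon=1, Sigma=2, Eta=3, Zeta=4, Kappa=5, Alpha=6.
Cluster 1 (peak Kappa at position 5): ranking walks positions 5-4-6-3-2-1, expanding outward from the peak — single-peaked.
Cluster 2 (peak Alpha at position 6): ranking walks positions 6-5-4-3-2-1, expanding outward from the peak — single-peaked.
Cluster 3 (peak Sigma at position 2): ranking walks positions 2-3-1-4-5-6, expanding outward from the peak — single-peaked.
Cluster 4 (peak Sigma at position 2): ranking walks positions 2-1-3-4-5-6, expanding outward from the peak — single-peaked.
Cluster 5 (peak Zeta at position 4): ranking walks positions 4-3-5-2-1-6, expanding outward from the peak — single-peaked.
Cluster 6 (peak Eta at position 3): ranking walks positions 3-2-4-1-5-6, expanding outward from the peak — single-peaked.
Cluster 7 (peak Kappa at position 5): ranking walks positions 5-4-3-6-2-1, expanding outward from the peak — single-peaked.
Cluster 8 (peak Eta at position 3): ranking walks positions 3-2-1-4-5-6, expanding outward from the peak — single-peaked.
Every ranking is single-peaked on this axis.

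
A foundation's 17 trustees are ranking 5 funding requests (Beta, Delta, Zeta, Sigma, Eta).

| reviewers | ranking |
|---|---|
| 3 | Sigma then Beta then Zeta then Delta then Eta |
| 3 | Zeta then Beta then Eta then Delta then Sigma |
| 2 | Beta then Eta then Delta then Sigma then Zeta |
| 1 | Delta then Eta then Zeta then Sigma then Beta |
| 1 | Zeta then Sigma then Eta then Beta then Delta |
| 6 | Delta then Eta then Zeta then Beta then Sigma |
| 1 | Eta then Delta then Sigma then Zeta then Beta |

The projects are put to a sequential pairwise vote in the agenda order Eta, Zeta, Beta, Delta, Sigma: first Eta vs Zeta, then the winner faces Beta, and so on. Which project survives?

Round 1: Eta vs Zeta — 10–7, Eta advances.
Round 2: Eta vs Beta — 9–8, Eta advances.
Round 3: Eta vs Delta — 7–10, Delta advances.
Round 4: Delta vs Sigma — 13–4, Delta advances.
Delta survives the agenda.

Delta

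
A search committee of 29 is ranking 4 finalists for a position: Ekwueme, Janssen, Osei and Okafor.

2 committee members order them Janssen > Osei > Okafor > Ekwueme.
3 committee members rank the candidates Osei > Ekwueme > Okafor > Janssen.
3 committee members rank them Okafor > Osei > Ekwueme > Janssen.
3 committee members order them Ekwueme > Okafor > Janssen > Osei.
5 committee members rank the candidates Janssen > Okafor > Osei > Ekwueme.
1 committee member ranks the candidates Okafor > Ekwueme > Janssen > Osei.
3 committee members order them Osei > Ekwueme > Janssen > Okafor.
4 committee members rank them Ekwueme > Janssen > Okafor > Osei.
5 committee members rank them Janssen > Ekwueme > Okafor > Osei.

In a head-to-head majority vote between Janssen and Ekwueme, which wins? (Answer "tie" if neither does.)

Ballots ranking Janssen above Ekwueme: 2 + 5 + 5 = 12.
Ballots ranking Ekwueme above Janssen: 29 − 12 = 17.
Ekwueme wins the head-to-head 17–12.

Ekwueme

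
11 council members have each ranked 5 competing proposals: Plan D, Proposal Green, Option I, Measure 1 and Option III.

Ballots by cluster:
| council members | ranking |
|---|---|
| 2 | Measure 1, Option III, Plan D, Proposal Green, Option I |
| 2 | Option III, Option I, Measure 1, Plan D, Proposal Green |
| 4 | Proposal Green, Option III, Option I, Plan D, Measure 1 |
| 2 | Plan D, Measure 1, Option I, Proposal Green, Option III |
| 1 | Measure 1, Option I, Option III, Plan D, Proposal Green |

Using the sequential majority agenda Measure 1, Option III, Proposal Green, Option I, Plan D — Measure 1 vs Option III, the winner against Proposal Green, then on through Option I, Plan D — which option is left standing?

Round 1: Measure 1 vs Option III — 5–6, Option III advances.
Round 2: Option III vs Proposal Green — 5–6, Proposal Green advances.
Round 3: Proposal Green vs Option I — 6–5, Proposal Green advances.
Round 4: Proposal Green vs Plan D — 4–7, Plan D advances.
Plan D survives the agenda.

Plan D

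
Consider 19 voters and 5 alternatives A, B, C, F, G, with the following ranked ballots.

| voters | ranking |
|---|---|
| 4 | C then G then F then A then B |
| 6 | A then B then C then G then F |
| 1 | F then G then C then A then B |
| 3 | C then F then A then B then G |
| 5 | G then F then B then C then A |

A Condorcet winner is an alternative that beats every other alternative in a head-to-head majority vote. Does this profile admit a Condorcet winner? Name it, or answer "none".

none

Check each pair by majority over 19 ballots:
A vs B: A, 14–5.
A vs C: C wins 13–6.
A vs F: F, 13–6.
A vs G: G wins 10–9.
B vs C: B, 11–8.
B–F: F 13–6.
B–G: G 10–9.
C vs F: C, 13–6.
C–G: C 13–6.
F vs G: G, 15–4.
Every alternative loses at least once (A loses to C; B loses to A; C loses to B; F loses to C; G loses to C). The majority relation contains the cycle A > B > C > A, so there is no Condorcet winner.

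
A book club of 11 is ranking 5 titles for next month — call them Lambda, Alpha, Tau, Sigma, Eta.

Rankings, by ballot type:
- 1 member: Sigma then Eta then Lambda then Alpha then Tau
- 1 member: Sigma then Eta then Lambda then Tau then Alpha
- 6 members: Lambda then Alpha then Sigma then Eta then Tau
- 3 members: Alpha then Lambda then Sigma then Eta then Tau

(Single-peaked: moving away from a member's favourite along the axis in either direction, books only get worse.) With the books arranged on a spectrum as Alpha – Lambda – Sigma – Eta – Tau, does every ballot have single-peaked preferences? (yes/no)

yes

Axis positions: Alpha=1, Lambda=2, Sigma=3, Eta=4, Tau=5.
Ballot type 1 (peak Sigma at position 3): ranking walks positions 3-4-2-1-5, expanding outward from the peak — single-peaked.
Ballot type 2 (peak Sigma at position 3): ranking walks positions 3-4-2-5-1, expanding outward from the peak — single-peaked.
Ballot type 3 (peak Lambda at position 2): ranking walks positions 2-1-3-4-5, expanding outward from the peak — single-peaked.
Ballot type 4 (peak Alpha at position 1): ranking walks positions 1-2-3-4-5, expanding outward from the peak — single-peaked.
Every ranking is single-peaked on this axis.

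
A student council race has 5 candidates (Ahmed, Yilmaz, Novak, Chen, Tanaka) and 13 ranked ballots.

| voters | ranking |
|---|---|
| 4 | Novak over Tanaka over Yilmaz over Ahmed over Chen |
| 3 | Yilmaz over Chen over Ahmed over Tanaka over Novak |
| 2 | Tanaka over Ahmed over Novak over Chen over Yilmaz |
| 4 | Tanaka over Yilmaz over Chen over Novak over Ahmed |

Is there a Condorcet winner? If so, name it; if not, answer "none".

Head-to-head results (13 voters):
Ahmed vs Yilmaz: 2 for Ahmed, 11 for Yilmaz — Yilmaz by 11–2.
Ahmed vs Novak: Novak wins 8–5.
Ahmed vs Chen: 6 to 7, Chen.
Ahmed vs Tanaka: Tanaka wins 10–3.
Yilmaz vs Novak: Yilmaz, 7–6.
Yilmaz–Chen: Yilmaz 11–2.
Yilmaz vs Tanaka: Yilmaz is ranked higher on 3 ballots, Tanaka on 10. Tanaka wins 10–3.
Novak vs Chen: Chen wins 7–6.
Novak vs Tanaka: Tanaka wins 9–4.
Chen vs Tanaka: Chen is ranked higher on 3 ballots, Tanaka on 10. Tanaka wins 10–3.
Tanaka beats each of Ahmed, Yilmaz, Novak, Chen — Tanaka is the Condorcet winner.

Tanaka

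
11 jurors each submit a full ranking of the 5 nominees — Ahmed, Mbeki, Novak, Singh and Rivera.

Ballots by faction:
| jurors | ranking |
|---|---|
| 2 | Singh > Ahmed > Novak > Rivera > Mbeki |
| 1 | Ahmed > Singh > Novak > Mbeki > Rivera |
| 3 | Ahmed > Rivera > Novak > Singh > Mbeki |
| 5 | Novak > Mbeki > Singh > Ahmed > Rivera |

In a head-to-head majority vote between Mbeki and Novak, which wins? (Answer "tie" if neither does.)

Novak

No ballot ranks Mbeki above Novak: 0.
Ballots ranking Novak above Mbeki: 11 − 0 = 11.
Novak wins the head-to-head 11–0.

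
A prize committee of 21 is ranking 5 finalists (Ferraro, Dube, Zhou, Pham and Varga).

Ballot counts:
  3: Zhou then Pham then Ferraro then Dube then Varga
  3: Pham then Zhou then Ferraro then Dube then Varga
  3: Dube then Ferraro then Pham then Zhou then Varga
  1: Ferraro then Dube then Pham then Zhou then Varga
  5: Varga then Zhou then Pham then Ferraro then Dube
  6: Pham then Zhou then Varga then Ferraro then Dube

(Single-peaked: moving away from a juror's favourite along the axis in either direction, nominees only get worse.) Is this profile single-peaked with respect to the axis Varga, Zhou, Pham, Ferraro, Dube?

Axis positions: Varga=1, Zhou=2, Pham=3, Ferraro=4, Dube=5.
Cluster 1 (peak Zhou at position 2): ranking walks positions 2-3-4-5-1, expanding outward from the peak — single-peaked.
Cluster 2 (peak Pham at position 3): ranking walks positions 3-2-4-5-1, expanding outward from the peak — single-peaked.
Cluster 3 (peak Dube at position 5): ranking walks positions 5-4-3-2-1, expanding outward from the peak — single-peaked.
Cluster 4 (peak Ferraro at position 4): ranking walks positions 4-5-3-2-1, expanding outward from the peak — single-peaked.
Cluster 5 (peak Varga at position 1): ranking walks positions 1-2-3-4-5, expanding outward from the peak — single-peaked.
Cluster 6 (peak Pham at position 3): ranking walks positions 3-2-1-4-5, expanding outward from the peak — single-peaked.
Every ranking is single-peaked on this axis.

yes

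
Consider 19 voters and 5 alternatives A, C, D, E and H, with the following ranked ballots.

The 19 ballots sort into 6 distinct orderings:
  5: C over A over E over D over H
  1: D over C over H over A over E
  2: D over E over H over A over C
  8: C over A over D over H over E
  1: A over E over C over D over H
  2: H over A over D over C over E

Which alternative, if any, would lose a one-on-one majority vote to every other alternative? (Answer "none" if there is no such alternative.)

E

Pairwise majorities:
A vs C: 5 to 14, C.
A vs D: A is ranked higher on 5+8+1+2 = 16 ballots, D on 3. A wins 16–3.
A–E: A 17–2.
A vs H: 14 to 5, A.
C vs D: C, 14–5.
C vs E: 5+1+8+2 = 16 for C, 3 for E — C by 16–3.
C vs H: C preferred on 5+1+8+1 = 15 ballots; C wins 15–4.
D vs E: D wins 13–6.
D vs H: D is ranked higher on 5+1+2+8+1 = 17 ballots, H on 2. D wins 17–2.
E–H: H 11–8.
Only E has no wins; E is the Condorcet loser.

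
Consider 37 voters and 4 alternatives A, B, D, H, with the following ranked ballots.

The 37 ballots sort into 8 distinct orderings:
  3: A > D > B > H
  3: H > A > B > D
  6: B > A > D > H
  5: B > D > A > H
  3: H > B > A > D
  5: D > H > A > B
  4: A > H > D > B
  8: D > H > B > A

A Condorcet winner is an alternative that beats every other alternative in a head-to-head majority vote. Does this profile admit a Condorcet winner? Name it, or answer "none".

Pairwise majorities:
A vs B: B wins 22–15.
A vs D: A preferred on 3+3+6+3+4 = 19 ballots; A wins 19–18.
A vs H: A preferred on 3+6+5+4 = 18 ballots; H wins 19–18.
B vs D: 3+6+5+3 = 17 for B, 20 for D — D by 20–17.
B vs H: B preferred on 3+6+5 = 14 ballots; H wins 23–14.
D–H: D 27–10.
Every alternative loses at least once (A loses to B; B loses to D; D loses to A; H loses to D). The majority relation contains the cycle A beats D beats B beats A, so there is no Condorcet winner.

none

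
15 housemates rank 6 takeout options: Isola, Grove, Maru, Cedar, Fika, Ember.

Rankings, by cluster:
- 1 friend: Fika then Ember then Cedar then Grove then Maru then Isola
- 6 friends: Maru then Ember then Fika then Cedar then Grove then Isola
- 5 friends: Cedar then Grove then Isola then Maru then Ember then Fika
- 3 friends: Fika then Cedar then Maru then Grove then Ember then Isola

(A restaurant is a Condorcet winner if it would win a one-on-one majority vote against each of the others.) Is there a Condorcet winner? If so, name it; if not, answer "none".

none

Pairwise majorities:
Isola vs Grove: Isola preferred on 0 ballots; Grove wins 15–0.
Isola vs Maru: Isola preferred on 5 ballots; Maru wins 10–5.
Isola vs Cedar: 0 to 15, Cedar.
Isola vs Fika: Isola is ranked higher on 5 ballots, Fika on 10. Fika wins 10–5.
Isola vs Ember: Isola preferred on 5 ballots; Ember wins 10–5.
Grove vs Maru: Grove preferred on 1+5 = 6 ballots; Maru wins 9–6.
Grove vs Cedar: 0 to 15, Cedar.
Grove vs Fika: Grove preferred on 5 ballots; Fika wins 10–5.
Grove vs Ember: Grove preferred on 5+3 = 8 ballots; Grove wins 8–7.
Maru vs Cedar: Maru preferred on 6 ballots; Cedar wins 9–6.
Maru vs Fika: Maru is ranked higher on 6+5 = 11 ballots, Fika on 4. Maru wins 11–4.
Maru vs Ember: 6+5+3 = 14 for Maru, 1 for Ember — Maru by 14–1.
Cedar vs Fika: Cedar preferred on 5 ballots; Fika wins 10–5.
Cedar vs Ember: 5+3 = 8 for Cedar, 7 for Ember — Cedar by 8–7.
Fika vs Ember: Fika preferred on 1+3 = 4 ballots; Ember wins 11–4.
Every restaurant loses at least once (Isola loses to Grove; Grove loses to Maru; Maru loses to Cedar; Cedar loses to Fika; Fika loses to Maru; Ember loses to Grove). The majority relation contains the cycle Grove > Ember > Fika > Grove, so there is no Condorcet winner.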